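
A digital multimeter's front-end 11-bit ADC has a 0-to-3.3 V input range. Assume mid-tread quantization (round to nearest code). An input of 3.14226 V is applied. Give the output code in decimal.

Full-scale span = 3.3 V; LSB = 3.3/2^11 = 1.611 mV.
(V_in − V_low)/LSB = (3.14226 − 0) / 0.00161133 = 1950.106.
So the output code is 1950.

code 1950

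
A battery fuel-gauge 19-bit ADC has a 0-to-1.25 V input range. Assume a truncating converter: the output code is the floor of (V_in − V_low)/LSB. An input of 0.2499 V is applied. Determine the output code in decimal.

Full-scale span = 1.25 V; LSB = 1.25/2^19 = 2.38 µV.
(0.2499 − 0) / 2.38419e-06 = 104815.657 LSBs.
⌊·⌋(104815.657) = 104815.

code 104815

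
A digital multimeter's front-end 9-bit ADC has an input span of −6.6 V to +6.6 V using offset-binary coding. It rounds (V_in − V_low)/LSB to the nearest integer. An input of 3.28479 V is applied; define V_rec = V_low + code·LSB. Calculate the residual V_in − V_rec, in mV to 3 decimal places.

Step size: 13.2 V ÷ 2^9 = 25.781 mV.
(3.28479 − (−6.6))/0.0257812 = 383.4100; round gives code 383.
Code 383 maps back to (−6.6) + 383×0.0257812 V = 3.2742188 V.
V_in − V_rec = 0.0105713 V = 10.571 mV.

10.571 mV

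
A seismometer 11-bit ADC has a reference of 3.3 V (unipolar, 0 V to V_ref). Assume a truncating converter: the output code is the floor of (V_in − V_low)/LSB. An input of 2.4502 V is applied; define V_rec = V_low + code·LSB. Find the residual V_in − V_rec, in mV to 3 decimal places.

0.981 mV

LSB = 3.3/2^11 = 1.611 mV.
(2.4502 − 0)/0.00161133 = 1520.6090; ⌊·⌋ gives code 1520.
Reconstructed: 2.4492188 V.
V_in − V_rec = 0.00098125 V = 0.981 mV.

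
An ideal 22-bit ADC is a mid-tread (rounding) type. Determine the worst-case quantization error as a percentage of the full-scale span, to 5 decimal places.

0.00001 %

Rounding → worst-case error = ½ LSB = V_FS/2^23, so 100/8388608 = 1.19209e-05 % of full scale.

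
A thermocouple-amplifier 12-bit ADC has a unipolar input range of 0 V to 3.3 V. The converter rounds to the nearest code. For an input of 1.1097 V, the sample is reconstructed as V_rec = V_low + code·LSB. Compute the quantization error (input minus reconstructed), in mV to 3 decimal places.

0.301 mV

Step size: 3.3 V ÷ 2^12 = 0.806 mV.
(1.1097 − 0)/0.000805664 = 1377.3731; round gives code 1377.
V_rec = 0 + 1377·0.000805664 = 1.1093994 V.
Difference: 0.000300586 V → 0.301 mV.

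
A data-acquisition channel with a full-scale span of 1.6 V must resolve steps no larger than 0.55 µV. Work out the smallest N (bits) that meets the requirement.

Number of steps required ≥ 1.6 V / 0.55 µV = 2909090.91.
Need 2^N ≥ 2909090.91; 2^21 = 2097152, 2^22 = 4194304.
Minimum N = 22.

22 bits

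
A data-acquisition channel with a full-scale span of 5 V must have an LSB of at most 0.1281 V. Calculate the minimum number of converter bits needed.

6 bits

Number of steps required ≥ 5 V / 0.1281 V = 39.03.
Need 2^N ≥ 39.03; 2^5 = 32, 2^6 = 64.
Minimum N = 6.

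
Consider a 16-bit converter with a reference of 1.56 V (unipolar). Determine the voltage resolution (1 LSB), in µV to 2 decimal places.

Full-scale span = 1.56 V.
LSB = 1.56 / 2^16 = 1.56 / 65536 = 2.38037e-05 V = 23.80 µV.

23.80 µV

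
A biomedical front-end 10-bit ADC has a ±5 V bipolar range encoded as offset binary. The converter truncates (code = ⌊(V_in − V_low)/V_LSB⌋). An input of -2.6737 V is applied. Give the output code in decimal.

With 1024 levels over 10 V, one step is 9.766 mV.
Input sits at 238.213 steps above V_low.
Floor → code 238.

code 238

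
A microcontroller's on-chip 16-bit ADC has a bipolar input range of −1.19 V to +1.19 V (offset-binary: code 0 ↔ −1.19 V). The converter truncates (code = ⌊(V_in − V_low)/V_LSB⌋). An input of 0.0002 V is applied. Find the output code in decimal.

code 32773

Full-scale span = 2.38 V; LSB = 2.38/2^16 = 36.32 µV.
(V_in − V_low)/LSB = (0.0002 − (−1.19)) / 3.63159e-05 = 32773.507.
So the output code is 32773.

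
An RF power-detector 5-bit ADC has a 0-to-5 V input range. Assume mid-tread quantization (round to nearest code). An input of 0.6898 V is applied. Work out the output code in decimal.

With 32 levels over 5 V, one step is 156.250 mV.
Input sits at 4.415 steps above V_low.
round(4.415) = 4.

code 4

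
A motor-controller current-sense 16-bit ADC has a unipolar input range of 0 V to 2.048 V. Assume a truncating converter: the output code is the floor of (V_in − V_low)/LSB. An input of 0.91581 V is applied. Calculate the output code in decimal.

LSB = 2.048 V / 65536 = 31.25 µV.
Input sits at 29305.920 steps above V_low.
⌊·⌋(29305.920) = 29305.

code 29305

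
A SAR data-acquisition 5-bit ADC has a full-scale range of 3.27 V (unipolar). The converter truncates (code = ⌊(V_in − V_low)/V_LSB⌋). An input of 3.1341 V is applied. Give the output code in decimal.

code 30

With 32 levels over 3.27 V, one step is 102.188 mV.
Input sits at 30.670 steps above V_low.
Floor → code 30.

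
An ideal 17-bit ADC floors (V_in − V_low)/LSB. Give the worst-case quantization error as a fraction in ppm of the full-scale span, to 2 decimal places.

Truncating → worst-case error = 1 LSB = V_FS/2^17, so 1e+06/131072 = 7.62939 ppm of full scale.

7.63 ppm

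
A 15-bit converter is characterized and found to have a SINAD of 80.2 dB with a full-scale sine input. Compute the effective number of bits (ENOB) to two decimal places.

ENOB = (SINAD − 1.76) / 6.02 = (80.2 − 1.76)/6.02 = 13.030.

13.03 bits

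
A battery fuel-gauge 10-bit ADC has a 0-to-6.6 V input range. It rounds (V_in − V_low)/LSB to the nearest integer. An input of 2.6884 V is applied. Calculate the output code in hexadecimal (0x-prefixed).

code 0x1A1 (decimal 417)

LSB = 6.6 V / 1024 = 6.445 mV.
(2.6884 − 0) / 0.00644531 = 417.109 LSBs.
Round → code 417.
In hexadecimal (0x-prefixed): 0x1A1.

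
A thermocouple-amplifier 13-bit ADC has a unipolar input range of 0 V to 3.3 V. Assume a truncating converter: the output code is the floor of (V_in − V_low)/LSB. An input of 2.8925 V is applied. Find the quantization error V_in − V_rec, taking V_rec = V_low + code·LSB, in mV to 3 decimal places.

0.166 mV

Step size: 3.3 V ÷ 2^13 = 402.83 µV.
(V_in − V_low)/LSB = (2.8925 − 0)/0.000402832 = 7180.4121 → code 7180 (floor).
Code 7180 maps back to 0 + 7180×0.000402832 V = 2.892334 V.
Difference: 0.000166016 V → 0.166 mV.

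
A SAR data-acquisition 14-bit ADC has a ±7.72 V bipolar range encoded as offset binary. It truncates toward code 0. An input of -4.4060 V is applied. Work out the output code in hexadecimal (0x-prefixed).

code 0xDBC (decimal 3516)

Full-scale span = 15.44 V; LSB = 15.44/2^14 = 0.942 mV.
(-4.4060 − (−7.72)) / 0.000942383 = 3516.618 LSBs.
Floor → code 3516.
In hexadecimal (0x-prefixed): 0xDBC.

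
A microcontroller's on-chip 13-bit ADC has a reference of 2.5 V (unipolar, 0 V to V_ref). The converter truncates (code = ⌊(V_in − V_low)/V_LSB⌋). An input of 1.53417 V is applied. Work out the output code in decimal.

LSB = 2.5 V / 8192 = 305.18 µV.
Input sits at 5027.168 steps above V_low.
So the output code is 5027.

code 5027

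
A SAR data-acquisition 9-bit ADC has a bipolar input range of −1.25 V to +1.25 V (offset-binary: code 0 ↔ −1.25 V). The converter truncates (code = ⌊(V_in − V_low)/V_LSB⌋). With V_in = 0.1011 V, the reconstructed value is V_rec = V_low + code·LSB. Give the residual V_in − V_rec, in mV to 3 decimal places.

3.444 mV

Step size: 2.5 V ÷ 2^9 = 4.883 mV.
Scaled input = 276.7053 LSBs, so code = 276.
V_rec = (−1.25) + 276·0.00488281 = 0.09765625 V.
Error = 0.1011 − 0.09765625 = 0.00344375 V = 3.444 mV.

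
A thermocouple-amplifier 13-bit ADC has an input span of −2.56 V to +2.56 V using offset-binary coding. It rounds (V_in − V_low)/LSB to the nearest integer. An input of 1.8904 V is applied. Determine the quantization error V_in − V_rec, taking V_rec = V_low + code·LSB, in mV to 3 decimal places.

One LSB is 5.12 V / 8192 = 0.625 mV.
(1.8904 − (−2.56))/0.000625 = 7120.6400; round gives code 7121.
Code 7121 maps back to (−2.56) + 7121×0.000625 V = 1.890625 V.
V_in − V_rec = -0.000225 V = -0.225 mV.

-0.225 mV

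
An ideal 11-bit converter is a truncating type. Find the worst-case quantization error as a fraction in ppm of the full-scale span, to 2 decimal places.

Truncating → worst-case error = 1 LSB = V_FS/2^11, so 1e+06/2048 = 488.281 ppm of full scale.

488.28 ppm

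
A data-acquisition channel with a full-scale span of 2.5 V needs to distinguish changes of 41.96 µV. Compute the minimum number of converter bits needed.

16 bits

Number of steps required ≥ 2.5 V / 41.96 µV = 59580.55.
Need 2^N ≥ 59580.55; 2^15 = 32768, 2^16 = 65536.
Minimum N = 16.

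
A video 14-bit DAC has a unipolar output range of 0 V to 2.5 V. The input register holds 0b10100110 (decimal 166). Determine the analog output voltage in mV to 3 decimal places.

LSB = 2.5 V / 2^14 = 152.59 µV.
Code 0b10100110 = 166 decimal.
V_out = 0 + 166 × 0.000152588 V = 0.0253296 V.
= 25.330 mV.

25.330 mV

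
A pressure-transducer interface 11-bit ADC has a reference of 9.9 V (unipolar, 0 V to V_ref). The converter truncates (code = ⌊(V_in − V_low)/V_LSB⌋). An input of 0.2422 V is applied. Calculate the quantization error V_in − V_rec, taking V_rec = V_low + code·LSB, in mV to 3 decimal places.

0.501 mV

One LSB is 9.9 V / 2048 = 4.834 mV.
(0.2422 − 0)/0.00483398 = 50.1036; ⌊·⌋ gives code 50.
Code 50 maps back to 0 + 50×0.00483398 V = 0.24169922 V.
Error = 0.2422 − 0.24169922 = 0.000500781 V = 0.501 mV.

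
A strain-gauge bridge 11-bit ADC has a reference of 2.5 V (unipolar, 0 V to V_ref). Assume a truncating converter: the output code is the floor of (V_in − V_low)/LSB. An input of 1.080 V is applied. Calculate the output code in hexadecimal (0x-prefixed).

code 0x374 (decimal 884)

With 2048 levels over 2.5 V, one step is 1.221 mV.
Input sits at 884.736 steps above V_low.
So the output code is 884.
In hexadecimal (0x-prefixed): 0x374.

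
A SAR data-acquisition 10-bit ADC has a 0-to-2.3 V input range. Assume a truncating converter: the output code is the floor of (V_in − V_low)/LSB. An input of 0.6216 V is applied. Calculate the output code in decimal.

LSB = 2.3 V / 1024 = 2.246 mV.
(0.6216 − 0) / 0.00224609 = 276.747 LSBs.
So the output code is 276.

code 276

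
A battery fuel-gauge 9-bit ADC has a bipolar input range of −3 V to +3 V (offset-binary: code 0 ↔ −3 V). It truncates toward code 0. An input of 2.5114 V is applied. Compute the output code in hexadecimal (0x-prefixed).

code 0x1D6 (decimal 470)

LSB = 6 V / 512 = 11.719 mV.
Input sits at 470.306 steps above V_low.
Floor → code 470.
In hexadecimal (0x-prefixed): 0x1D6.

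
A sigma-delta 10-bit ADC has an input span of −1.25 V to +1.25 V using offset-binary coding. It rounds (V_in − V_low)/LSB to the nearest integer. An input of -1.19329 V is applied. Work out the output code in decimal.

Full-scale span = 2.5 V; LSB = 2.5/2^10 = 2.441 mV.
(V_in − V_low)/LSB = (-1.19329 − (−1.25)) / 0.00244141 = 23.228.
So the output code is 23.

code 23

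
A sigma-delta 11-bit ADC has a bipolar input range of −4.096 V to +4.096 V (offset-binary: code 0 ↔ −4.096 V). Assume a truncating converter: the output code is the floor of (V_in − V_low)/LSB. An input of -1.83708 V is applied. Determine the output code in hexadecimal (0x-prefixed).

code 0x234 (decimal 564)

Full-scale span = 8.192 V; LSB = 8.192/2^11 = 4.000 mV.
(V_in − V_low)/LSB = (-1.83708 − (−4.096)) / 0.004 = 564.730.
Floor → code 564.
In hexadecimal (0x-prefixed): 0x234.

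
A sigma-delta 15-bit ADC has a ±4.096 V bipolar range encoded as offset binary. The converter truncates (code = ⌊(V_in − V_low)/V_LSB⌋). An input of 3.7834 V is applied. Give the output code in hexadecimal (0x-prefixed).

With 32768 levels over 8.192 V, one step is 250.00 µV.
(3.7834 − (−4.096)) / 0.00025 = 31517.600 LSBs.
Floor → code 31517.
In hexadecimal (0x-prefixed): 0x7B1D.

code 0x7B1D (decimal 31517)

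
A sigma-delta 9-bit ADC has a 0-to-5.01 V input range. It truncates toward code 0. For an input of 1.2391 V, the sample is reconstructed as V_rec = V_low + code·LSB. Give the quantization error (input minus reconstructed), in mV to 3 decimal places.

Step size: 5.01 V ÷ 2^9 = 9.785 mV.
(V_in − V_low)/LSB = (1.2391 − 0)/0.00978516 = 126.6306 → code 126 (floor).
Code 126 maps back to 0 + 126×0.00978516 V = 1.2329297 V.
Difference: 0.00617031 V → 6.170 mV.

6.170 mV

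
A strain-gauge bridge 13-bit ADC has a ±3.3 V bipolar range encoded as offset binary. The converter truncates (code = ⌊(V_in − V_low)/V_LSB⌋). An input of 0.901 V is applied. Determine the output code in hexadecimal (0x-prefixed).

Full-scale span = 6.6 V; LSB = 6.6/2^13 = 0.806 mV.
Input sits at 5214.332 steps above V_low.
So the output code is 5214.
In hexadecimal (0x-prefixed): 0x145E.

code 0x145E (decimal 5214)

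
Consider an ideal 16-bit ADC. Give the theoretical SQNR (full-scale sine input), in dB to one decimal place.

98.1 dB

SNR ≈ 6.02·N + 1.76 dB = 6.02·16 + 1.76 = 98.08 dB.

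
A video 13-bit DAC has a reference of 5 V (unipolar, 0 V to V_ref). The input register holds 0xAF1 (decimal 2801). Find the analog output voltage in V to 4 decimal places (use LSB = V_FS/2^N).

LSB = 5 V / 2^13 = 0.610 mV.
Code 0xAF1 = 2801 decimal.
V_out = 0 + 2801 × 0.000610352 V = 1.70959 V.

1.7096 V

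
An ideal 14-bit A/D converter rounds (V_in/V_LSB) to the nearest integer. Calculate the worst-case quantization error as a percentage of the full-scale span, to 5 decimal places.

Rounding → worst-case error = ½ LSB = V_FS/2^15, so 100/32768 = 0.00305176 % of full scale.

0.00305 %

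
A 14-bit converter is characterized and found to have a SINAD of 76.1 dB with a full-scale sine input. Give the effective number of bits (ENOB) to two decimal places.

ENOB = (SINAD − 1.76) / 6.02 = (76.1 − 1.76)/6.02 = 12.349.

12.35 bits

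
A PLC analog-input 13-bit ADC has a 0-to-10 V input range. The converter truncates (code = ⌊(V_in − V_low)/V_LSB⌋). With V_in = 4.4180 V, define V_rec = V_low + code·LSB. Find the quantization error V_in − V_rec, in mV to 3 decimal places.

Step size: 10 V ÷ 2^13 = 1.221 mV.
Scaled input = 3619.2256 LSBs, so code = 3619.
V_rec = 0 + 3619·0.0012207 = 4.4177246 V.
Difference: 0.000275391 V → 0.275 mV.

0.275 mV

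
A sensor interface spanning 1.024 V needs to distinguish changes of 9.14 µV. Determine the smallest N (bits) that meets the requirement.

Number of steps required ≥ 1.024 V / 9.14 µV = 112035.01.
Need 2^N ≥ 112035.01; 2^16 = 65536, 2^17 = 131072.
Minimum N = 17.

17 bits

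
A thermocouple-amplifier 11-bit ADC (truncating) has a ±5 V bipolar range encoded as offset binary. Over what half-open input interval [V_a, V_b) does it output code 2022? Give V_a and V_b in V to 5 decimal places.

LSB = 10/2^11 = 4.883 mV.
V_a = V_low + 2022·LSB = 4.87305 V; V_b = V_low + 2023·LSB = 4.87793 V.

[4.87305 V, 4.87793 V)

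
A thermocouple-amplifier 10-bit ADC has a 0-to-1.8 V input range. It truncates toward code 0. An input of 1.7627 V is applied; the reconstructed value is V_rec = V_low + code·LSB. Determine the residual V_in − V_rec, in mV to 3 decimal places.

One LSB is 1.8 V / 1024 = 1.758 mV.
Scaled input = 1002.7804 LSBs, so code = 1002.
Code 1002 maps back to 0 + 1002×0.00175781 V = 1.7613281 V.
V_in − V_rec = 0.00137188 V = 1.372 mV.

1.372 mV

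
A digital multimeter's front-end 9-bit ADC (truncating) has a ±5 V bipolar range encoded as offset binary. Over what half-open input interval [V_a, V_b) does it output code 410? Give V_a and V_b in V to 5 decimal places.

[3.00781 V, 3.02734 V)

LSB = 10/2^9 = 19.531 mV.
V_a = V_low + 410·LSB = 3.00781 V; V_b = V_low + 411·LSB = 3.02734 V.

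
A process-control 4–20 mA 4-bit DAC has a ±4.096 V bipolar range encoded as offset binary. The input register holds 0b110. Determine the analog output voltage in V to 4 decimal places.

LSB = 8.192 V / 2^4 = 0.5120 V.
Code 0b110 = 6 decimal.
V_out = (−4.096) + 6 × 0.512 V = -1.024 V.

-1.0240 V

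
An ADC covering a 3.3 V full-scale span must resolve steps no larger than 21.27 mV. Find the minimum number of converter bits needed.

Number of steps required ≥ 3.3 V / 21.27 mV = 155.15.
Need 2^N ≥ 155.15; 2^7 = 128, 2^8 = 256.
Minimum N = 8.

8 bits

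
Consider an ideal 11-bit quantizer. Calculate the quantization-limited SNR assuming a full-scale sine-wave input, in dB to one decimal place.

SNR ≈ 6.02·N + 1.76 dB = 6.02·11 + 1.76 = 67.98 dB.

68.0 dB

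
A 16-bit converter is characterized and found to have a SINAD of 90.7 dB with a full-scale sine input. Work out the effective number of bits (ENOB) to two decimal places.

14.77 bits

ENOB = (SINAD − 1.76) / 6.02 = (90.7 − 1.76)/6.02 = 14.774.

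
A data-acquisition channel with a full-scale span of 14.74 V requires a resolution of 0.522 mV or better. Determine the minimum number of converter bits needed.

Number of steps required ≥ 14.74 V / 0.522 mV = 28237.55.
Need 2^N ≥ 28237.55; 2^14 = 16384, 2^15 = 32768.
Minimum N = 15.

15 bits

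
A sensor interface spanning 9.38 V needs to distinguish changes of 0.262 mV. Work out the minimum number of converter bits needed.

Number of steps required ≥ 9.38 V / 0.262 mV = 35801.53.
Need 2^N ≥ 35801.53; 2^15 = 32768, 2^16 = 65536.
Minimum N = 16.

16 bits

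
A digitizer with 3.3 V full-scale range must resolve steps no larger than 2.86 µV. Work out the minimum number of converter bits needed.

21 bits

Number of steps required ≥ 3.3 V / 2.86 µV = 1153846.15.
Need 2^N ≥ 1153846.15; 2^20 = 1048576, 2^21 = 2097152.
Minimum N = 21.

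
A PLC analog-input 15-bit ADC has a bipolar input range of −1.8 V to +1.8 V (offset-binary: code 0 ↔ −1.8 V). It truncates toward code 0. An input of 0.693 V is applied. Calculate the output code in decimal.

code 22691

With 32768 levels over 3.6 V, one step is 109.86 µV.
(0.693 − (−1.8)) / 0.000109863 = 22691.840 LSBs.
Floor → code 22691.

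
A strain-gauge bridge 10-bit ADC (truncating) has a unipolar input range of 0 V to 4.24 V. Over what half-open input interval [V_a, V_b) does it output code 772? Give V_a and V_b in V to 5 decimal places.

[3.19656 V, 3.20070 V)

LSB = 4.24/2^10 = 4.141 mV.
V_a = V_low + 772·LSB = 3.19656 V; V_b = V_low + 773·LSB = 3.2007 V.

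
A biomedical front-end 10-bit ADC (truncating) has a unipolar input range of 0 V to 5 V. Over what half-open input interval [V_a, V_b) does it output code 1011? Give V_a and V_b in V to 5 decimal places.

[4.93652 V, 4.94141 V)

LSB = 5/2^10 = 4.883 mV.
V_a = V_low + 1011·LSB = 4.93652 V; V_b = V_low + 1012·LSB = 4.94141 V.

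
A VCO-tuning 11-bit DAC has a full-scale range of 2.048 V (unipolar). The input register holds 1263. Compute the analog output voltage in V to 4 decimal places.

LSB = 2.048 V / 2^11 = 1.000 mV.
V_out = 0 + 1263 × 0.001 V = 1.263 V.

1.2630 V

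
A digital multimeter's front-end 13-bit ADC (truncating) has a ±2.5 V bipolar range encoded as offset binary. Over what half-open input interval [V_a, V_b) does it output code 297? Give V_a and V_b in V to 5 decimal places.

[-2.31873 V, -2.31812 V)

LSB = 5/2^13 = 0.610 mV.
V_a = V_low + 297·LSB = -2.31873 V; V_b = V_low + 298·LSB = -2.31812 V.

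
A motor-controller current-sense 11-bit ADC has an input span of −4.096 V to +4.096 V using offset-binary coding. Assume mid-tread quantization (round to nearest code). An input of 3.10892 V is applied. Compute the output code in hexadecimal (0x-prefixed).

With 2048 levels over 8.192 V, one step is 4.000 mV.
Input sits at 1801.230 steps above V_low.
Round → code 1801.
In hexadecimal (0x-prefixed): 0x709.

code 0x709 (decimal 1801)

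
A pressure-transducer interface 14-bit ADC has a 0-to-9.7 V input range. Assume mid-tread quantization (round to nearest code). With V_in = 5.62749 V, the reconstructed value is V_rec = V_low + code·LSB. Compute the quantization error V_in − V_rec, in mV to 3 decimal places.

0.140 mV

LSB = 9.7/2^14 = 0.592 mV.
(5.62749 − 0)/0.000592041 = 9505.2367; round gives code 9505.
V_rec = 0 + 9505·0.000592041 = 5.6273499 V.
V_in − V_rec = 0.000140146 V = 0.140 mV.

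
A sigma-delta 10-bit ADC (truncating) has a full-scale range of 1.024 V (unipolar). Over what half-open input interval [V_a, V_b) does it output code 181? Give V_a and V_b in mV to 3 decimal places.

LSB = 1.024/2^10 = 1.000 mV.
V_a = V_low + 181·LSB = 0.181 V; V_b = V_low + 182·LSB = 0.182 V.

[181.000 mV, 182.000 mV)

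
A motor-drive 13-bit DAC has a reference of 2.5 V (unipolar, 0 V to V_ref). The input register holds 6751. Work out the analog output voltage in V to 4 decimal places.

LSB = 2.5 V / 2^13 = 305.18 µV.
V_out = 0 + 6751 × 0.000305176 V = 2.06024 V.

2.0602 V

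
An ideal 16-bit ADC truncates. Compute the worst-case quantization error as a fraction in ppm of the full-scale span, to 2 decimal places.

15.26 ppm

Truncating → worst-case error = 1 LSB = V_FS/2^16, so 1e+06/65536 = 15.2588 ppm of full scale.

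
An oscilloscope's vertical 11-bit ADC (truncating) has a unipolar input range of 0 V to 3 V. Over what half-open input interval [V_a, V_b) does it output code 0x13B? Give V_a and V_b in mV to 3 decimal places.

[461.426 mV, 462.891 mV)

LSB = 3/2^11 = 1.465 mV.
Code 0x13B = 315 decimal.
V_a = V_low + 315·LSB = 0.461426 V; V_b = V_low + 316·LSB = 0.462891 V.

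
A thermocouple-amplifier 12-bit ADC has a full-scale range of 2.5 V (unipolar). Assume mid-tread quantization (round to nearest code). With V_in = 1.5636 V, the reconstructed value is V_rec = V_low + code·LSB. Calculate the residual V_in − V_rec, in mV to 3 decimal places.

-0.121 mV

Step size: 2.5 V ÷ 2^12 = 0.610 mV.
(1.5636 − 0)/0.000610352 = 2561.8022; round gives code 2562.
Reconstructed: 1.5637207 V.
V_in − V_rec = -0.000120703 V = -0.121 mV.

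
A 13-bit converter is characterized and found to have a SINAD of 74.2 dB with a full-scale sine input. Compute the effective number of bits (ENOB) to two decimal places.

ENOB = (SINAD − 1.76) / 6.02 = (74.2 − 1.76)/6.02 = 12.033.

12.03 bits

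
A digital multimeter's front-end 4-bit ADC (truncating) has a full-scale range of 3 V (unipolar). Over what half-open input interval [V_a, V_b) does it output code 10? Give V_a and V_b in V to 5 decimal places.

LSB = 3/2^4 = 187.500 mV.
V_a = V_low + 10·LSB = 1.875 V; V_b = V_low + 11·LSB = 2.0625 V.

[1.87500 V, 2.06250 V)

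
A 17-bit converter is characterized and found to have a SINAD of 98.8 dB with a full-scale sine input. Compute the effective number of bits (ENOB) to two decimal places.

16.12 bits

ENOB = (SINAD − 1.76) / 6.02 = (98.8 − 1.76)/6.02 = 16.120.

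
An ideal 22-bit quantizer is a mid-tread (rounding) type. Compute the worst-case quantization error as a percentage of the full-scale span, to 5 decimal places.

0.00001 %

Rounding → worst-case error = ½ LSB = V_FS/2^23, so 100/8388608 = 1.19209e-05 % of full scale.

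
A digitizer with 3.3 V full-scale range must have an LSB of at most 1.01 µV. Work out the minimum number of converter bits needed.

22 bits

Number of steps required ≥ 3.3 V / 1.01 µV = 3267326.73.
Need 2^N ≥ 3267326.73; 2^21 = 2097152, 2^22 = 4194304.
Minimum N = 22.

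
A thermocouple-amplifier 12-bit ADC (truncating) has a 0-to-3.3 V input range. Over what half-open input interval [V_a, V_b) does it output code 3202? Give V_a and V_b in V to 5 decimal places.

LSB = 3.3/2^12 = 0.806 mV.
V_a = V_low + 3202·LSB = 2.57974 V; V_b = V_low + 3203·LSB = 2.58054 V.

[2.57974 V, 2.58054 V)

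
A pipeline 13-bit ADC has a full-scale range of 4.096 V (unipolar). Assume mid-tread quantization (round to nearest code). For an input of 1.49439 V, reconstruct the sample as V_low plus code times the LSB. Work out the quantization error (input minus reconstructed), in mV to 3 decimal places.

Step size: 4.096 V ÷ 2^13 = 0.500 mV.
(V_in − V_low)/LSB = (1.49439 − 0)/0.0005 = 2988.7800 → code 2989 (round).
Reconstructed: 1.4945 V.
Difference: -0.00011 V → -0.110 mV.

-0.110 mV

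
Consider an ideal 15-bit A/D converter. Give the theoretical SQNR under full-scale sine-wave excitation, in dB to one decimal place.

92.1 dB

SNR ≈ 6.02·N + 1.76 dB = 6.02·15 + 1.76 = 92.06 dB.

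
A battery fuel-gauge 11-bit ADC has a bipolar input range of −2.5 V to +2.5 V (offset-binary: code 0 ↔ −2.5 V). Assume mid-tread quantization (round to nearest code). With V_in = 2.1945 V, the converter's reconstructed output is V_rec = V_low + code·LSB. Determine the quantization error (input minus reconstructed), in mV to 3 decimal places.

One LSB is 5 V / 2048 = 2.441 mV.
Scaled input = 1922.8672 LSBs, so code = 1923.
Reconstructed: 2.1948242 V.
Error = 2.1945 − 2.1948242 = -0.000324219 V = -0.324 mV.

-0.324 mV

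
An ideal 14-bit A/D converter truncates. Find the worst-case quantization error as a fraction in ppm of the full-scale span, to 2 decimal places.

Truncating → worst-case error = 1 LSB = V_FS/2^14, so 1e+06/16384 = 61.0352 ppm of full scale.

61.04 ppm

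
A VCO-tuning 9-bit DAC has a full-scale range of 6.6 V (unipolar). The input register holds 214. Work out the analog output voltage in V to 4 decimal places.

LSB = 6.6 V / 2^9 = 12.891 mV.
V_out = 0 + 214 × 0.0128906 V = 2.75859 V.

2.7586 V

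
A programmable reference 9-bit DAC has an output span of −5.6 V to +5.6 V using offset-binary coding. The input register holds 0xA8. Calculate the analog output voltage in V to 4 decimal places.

LSB = 11.2 V / 2^9 = 21.875 mV.
Code 0xA8 = 168 decimal.
V_out = (−5.6) + 168 × 0.021875 V = -1.925 V.

-1.9250 V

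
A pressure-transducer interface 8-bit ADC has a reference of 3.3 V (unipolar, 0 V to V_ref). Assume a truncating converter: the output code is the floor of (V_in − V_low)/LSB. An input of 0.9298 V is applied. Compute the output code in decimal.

Full-scale span = 3.3 V; LSB = 3.3/2^8 = 12.891 mV.
(0.9298 − 0) / 0.0128906 = 72.130 LSBs.
So the output code is 72.

code 72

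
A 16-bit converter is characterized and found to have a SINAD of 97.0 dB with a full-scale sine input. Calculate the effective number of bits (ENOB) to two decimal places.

15.82 bits

ENOB = (SINAD − 1.76) / 6.02 = (97.0 − 1.76)/6.02 = 15.821.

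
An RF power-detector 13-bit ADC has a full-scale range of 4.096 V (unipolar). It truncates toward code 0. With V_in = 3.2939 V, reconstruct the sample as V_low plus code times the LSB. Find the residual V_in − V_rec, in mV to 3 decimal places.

0.400 mV

One LSB is 4.096 V / 8192 = 0.500 mV.
Scaled input = 6587.8000 LSBs, so code = 6587.
Reconstructed: 3.2935 V.
Error = 3.2939 − 3.2935 = 0.0004 V = 0.400 mV.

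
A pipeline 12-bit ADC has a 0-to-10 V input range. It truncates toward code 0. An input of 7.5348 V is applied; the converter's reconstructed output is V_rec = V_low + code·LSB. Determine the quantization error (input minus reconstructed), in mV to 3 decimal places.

Step size: 10 V ÷ 2^12 = 2.441 mV.
(V_in − V_low)/LSB = (7.5348 − 0)/0.00244141 = 3086.2541 → code 3086 (floor).
Code 3086 maps back to 0 + 3086×0.00244141 V = 7.5341797 V.
V_in − V_rec = 0.000620312 V = 0.620 mV.

0.620 mV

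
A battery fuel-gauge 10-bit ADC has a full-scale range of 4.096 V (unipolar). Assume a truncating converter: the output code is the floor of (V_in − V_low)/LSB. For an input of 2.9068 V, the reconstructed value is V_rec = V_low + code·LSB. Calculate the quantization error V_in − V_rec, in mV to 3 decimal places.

2.800 mV

LSB = 4.096/2^10 = 4.000 mV.
(V_in − V_low)/LSB = (2.9068 − 0)/0.004 = 726.7000 → code 726 (floor).
Code 726 maps back to 0 + 726×0.004 V = 2.904 V.
Difference: 0.0028 V → 2.800 mV.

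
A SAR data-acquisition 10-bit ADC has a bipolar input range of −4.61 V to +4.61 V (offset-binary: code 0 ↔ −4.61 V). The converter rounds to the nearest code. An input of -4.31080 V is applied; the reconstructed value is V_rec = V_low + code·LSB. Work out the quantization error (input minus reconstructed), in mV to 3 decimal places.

2.071 mV

One LSB is 9.22 V / 1024 = 9.004 mV.
(V_in − V_low)/LSB = (-4.31080 − (−4.61))/0.00900391 = 33.2300 → code 33 (round).
Reconstructed: -4.3128711 V.
Error = -4.31080 − (−4.3128711) = 0.00207109 V = 2.071 mV.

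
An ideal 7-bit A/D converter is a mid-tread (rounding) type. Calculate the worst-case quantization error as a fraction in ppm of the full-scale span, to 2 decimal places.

Rounding → worst-case error = ½ LSB = V_FS/2^8, so 1e+06/256 = 3906.25 ppm of full scale.

3906.25 ppm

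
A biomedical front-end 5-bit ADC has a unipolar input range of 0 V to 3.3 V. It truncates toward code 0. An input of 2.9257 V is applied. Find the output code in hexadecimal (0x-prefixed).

code 0x1C (decimal 28)

Full-scale span = 3.3 V; LSB = 3.3/2^5 = 103.125 mV.
(V_in − V_low)/LSB = (2.9257 − 0) / 0.103125 = 28.370.
Floor → code 28.
In hexadecimal (0x-prefixed): 0x1C.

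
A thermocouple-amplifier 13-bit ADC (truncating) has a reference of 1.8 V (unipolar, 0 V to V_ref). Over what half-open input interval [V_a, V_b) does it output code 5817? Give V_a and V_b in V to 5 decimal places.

LSB = 1.8/2^13 = 219.73 µV.
V_a = V_low + 5817·LSB = 1.27815 V; V_b = V_low + 5818·LSB = 1.27837 V.

[1.27815 V, 1.27837 V)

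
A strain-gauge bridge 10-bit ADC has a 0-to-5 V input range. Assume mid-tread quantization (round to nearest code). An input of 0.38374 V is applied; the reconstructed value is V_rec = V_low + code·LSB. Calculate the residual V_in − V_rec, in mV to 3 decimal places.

-2.002 mV

LSB = 5/2^10 = 4.883 mV.
Scaled input = 78.5900 LSBs, so code = 79.
Code 79 maps back to 0 + 79×0.00488281 V = 0.38574219 V.
Error = 0.38374 − 0.38574219 = -0.00200219 V = -2.002 mV.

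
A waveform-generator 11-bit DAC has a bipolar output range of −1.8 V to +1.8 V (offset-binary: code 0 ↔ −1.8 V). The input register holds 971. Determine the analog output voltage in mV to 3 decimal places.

-93.164 mV

LSB = 3.6 V / 2^11 = 1.758 mV.
V_out = (−1.8) + 971 × 0.00175781 V = -0.0931641 V.
= -93.164 mV.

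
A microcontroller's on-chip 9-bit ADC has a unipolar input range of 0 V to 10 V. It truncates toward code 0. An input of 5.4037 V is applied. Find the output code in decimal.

code 276

With 512 levels over 10 V, one step is 19.531 mV.
(5.4037 − 0) / 0.0195312 = 276.669 LSBs.
⌊·⌋(276.669) = 276.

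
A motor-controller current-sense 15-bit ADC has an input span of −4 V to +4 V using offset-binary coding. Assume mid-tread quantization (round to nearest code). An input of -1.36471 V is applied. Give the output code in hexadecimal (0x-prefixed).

With 32768 levels over 8 V, one step is 244.14 µV.
Input sits at 10794.148 steps above V_low.
round(10794.148) = 10794.
In hexadecimal (0x-prefixed): 0x2A2A.

code 0x2A2A (decimal 10794)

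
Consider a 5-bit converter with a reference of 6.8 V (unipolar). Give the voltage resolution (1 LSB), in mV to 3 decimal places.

212.500 mV

Full-scale span = 6.8 V.
LSB = 6.8 / 2^5 = 6.8 / 32 = 0.2125 V = 212.500 mV.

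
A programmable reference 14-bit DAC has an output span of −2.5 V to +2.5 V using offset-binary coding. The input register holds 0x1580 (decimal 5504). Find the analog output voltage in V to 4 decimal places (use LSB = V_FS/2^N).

-0.8203 V

LSB = 5 V / 2^14 = 305.18 µV.
Code 0x1580 = 5504 decimal.
V_out = (−2.5) + 5504 × 0.000305176 V = -0.820312 V.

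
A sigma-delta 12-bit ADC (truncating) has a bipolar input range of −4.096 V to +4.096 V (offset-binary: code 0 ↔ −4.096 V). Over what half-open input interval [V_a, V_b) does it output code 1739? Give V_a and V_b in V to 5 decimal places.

[-0.61800 V, -0.61600 V)

LSB = 8.192/2^12 = 2.000 mV.
V_a = V_low + 1739·LSB = -0.618 V; V_b = V_low + 1740·LSB = -0.616 V.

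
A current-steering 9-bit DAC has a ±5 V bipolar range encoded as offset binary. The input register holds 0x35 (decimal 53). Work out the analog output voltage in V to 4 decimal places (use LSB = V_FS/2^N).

-3.9648 V

LSB = 10 V / 2^9 = 19.531 mV.
Code 0x35 = 53 decimal.
V_out = (−5) + 53 × 0.0195312 V = -3.96484 V.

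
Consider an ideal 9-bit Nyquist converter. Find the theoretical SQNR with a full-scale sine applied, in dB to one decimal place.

55.9 dB

SNR ≈ 6.02·N + 1.76 dB = 6.02·9 + 1.76 = 55.94 dB.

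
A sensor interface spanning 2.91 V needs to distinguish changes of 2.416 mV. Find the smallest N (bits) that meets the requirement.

Number of steps required ≥ 2.91 V / 2.416 mV = 1204.47.
Need 2^N ≥ 1204.47; 2^10 = 1024, 2^11 = 2048.
Minimum N = 11.

11 bits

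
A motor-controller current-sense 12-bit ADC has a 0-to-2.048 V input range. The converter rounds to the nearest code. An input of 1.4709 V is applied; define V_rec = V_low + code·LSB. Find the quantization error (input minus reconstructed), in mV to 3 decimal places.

-0.100 mV

One LSB is 2.048 V / 4096 = 0.500 mV.
(V_in − V_low)/LSB = (1.4709 − 0)/0.0005 = 2941.8000 → code 2942 (round).
Reconstructed: 1.471 V.
Error = 1.4709 − 1.471 = -0.0001 V = -0.100 mV.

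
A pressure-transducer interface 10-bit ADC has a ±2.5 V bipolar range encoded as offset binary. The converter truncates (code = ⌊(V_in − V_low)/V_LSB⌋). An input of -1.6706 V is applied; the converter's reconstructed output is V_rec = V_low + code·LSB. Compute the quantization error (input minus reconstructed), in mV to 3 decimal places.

One LSB is 5 V / 1024 = 4.883 mV.
Scaled input = 169.8611 LSBs, so code = 169.
V_rec = (−2.5) + 169·0.00488281 = -1.6748047 V.
V_in − V_rec = 0.00420469 V = 4.205 mV.

4.205 mV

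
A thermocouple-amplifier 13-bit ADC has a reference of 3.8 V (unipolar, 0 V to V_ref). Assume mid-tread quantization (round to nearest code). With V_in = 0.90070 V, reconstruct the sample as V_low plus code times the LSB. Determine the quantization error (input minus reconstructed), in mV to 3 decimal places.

Step size: 3.8 V ÷ 2^13 = 463.87 µV.
Scaled input = 1941.7196 LSBs, so code = 1942.
V_rec = 0 + 1942·0.000463867 = 0.90083008 V.
V_in − V_rec = -0.000130078 V = -0.130 mV.

-0.130 mV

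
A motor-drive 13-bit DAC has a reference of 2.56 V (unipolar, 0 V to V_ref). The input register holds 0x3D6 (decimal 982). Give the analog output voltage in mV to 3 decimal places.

LSB = 2.56 V / 2^13 = 312.50 µV.
Code 0x3D6 = 982 decimal.
V_out = 0 + 982 × 0.0003125 V = 0.306875 V.
= 306.875 mV.

306.875 mV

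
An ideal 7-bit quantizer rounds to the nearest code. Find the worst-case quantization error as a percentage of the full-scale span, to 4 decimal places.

Rounding → worst-case error = ½ LSB = V_FS/2^8, so 100/256 = 0.390625 % of full scale.

0.3906 %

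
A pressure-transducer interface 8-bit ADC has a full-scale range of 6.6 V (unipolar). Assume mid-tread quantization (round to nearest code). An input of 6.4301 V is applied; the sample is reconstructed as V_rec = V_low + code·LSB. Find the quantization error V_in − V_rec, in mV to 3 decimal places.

Step size: 6.6 V ÷ 2^8 = 25.781 mV.
(6.4301 − 0)/0.0257812 = 249.4099; round gives code 249.
Reconstructed: 6.4195313 V.
Error = 6.4301 − 6.4195313 = 0.0105688 V = 10.569 mV.

10.569 mV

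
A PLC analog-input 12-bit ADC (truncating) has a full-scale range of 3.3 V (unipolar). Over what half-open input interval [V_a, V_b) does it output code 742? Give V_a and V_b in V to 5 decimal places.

LSB = 3.3/2^12 = 0.806 mV.
V_a = V_low + 742·LSB = 0.597803 V; V_b = V_low + 743·LSB = 0.598608 V.

[0.59780 V, 0.59861 V)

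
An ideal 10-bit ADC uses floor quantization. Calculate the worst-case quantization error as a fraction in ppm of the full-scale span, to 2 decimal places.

976.56 ppm

Truncating → worst-case error = 1 LSB = V_FS/2^10, so 1e+06/1024 = 976.562 ppm of full scale.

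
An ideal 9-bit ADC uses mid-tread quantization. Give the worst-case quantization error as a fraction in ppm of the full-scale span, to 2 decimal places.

976.56 ppm

Rounding → worst-case error = ½ LSB = V_FS/2^10, so 1e+06/1024 = 976.562 ppm of full scale.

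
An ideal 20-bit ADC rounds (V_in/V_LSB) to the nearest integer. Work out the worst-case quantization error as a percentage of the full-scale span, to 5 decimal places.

0.00005 %

Rounding → worst-case error = ½ LSB = V_FS/2^21, so 100/2097152 = 4.76837e-05 % of full scale.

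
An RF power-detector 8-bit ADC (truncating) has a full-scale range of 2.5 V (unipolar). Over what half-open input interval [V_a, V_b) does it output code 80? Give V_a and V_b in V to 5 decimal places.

[0.78125 V, 0.79102 V)

LSB = 2.5/2^8 = 9.766 mV.
V_a = V_low + 80·LSB = 0.78125 V; V_b = V_low + 81·LSB = 0.791016 V.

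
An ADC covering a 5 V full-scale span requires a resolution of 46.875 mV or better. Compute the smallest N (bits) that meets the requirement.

Number of steps required ≥ 5 V / 46.875 mV = 106.67.
Need 2^N ≥ 106.67; 2^6 = 64, 2^7 = 128.
Minimum N = 7.

7 bits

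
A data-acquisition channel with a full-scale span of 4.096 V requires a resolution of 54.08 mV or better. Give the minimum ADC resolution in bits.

7 bits

Number of steps required ≥ 4.096 V / 54.08 mV = 75.74.
Need 2^N ≥ 75.74; 2^6 = 64, 2^7 = 128.
Minimum N = 7.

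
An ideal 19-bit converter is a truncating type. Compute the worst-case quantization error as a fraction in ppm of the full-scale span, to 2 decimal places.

Truncating → worst-case error = 1 LSB = V_FS/2^19, so 1e+06/524288 = 1.90735 ppm of full scale.

1.91 ppm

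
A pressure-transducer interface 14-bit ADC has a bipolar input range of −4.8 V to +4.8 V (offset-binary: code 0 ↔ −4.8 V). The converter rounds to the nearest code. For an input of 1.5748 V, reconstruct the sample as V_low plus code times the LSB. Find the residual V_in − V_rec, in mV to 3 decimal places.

-0.200 mV

Step size: 9.6 V ÷ 2^14 = 0.586 mV.
(V_in − V_low)/LSB = (1.5748 − (−4.8))/0.000585937 = 10879.6587 → code 10880 (round).
Reconstructed: 1.575 V.
Error = 1.5748 − 1.575 = -0.0002 V = -0.200 mV.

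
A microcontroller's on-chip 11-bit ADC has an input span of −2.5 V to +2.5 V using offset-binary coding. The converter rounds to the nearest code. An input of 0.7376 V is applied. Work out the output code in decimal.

code 1326

With 2048 levels over 5 V, one step is 2.441 mV.
(0.7376 − (−2.5)) / 0.00244141 = 1326.121 LSBs.
So the output code is 1326.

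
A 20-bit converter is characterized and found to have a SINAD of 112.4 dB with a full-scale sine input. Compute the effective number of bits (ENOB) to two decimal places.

ENOB = (SINAD − 1.76) / 6.02 = (112.4 − 1.76)/6.02 = 18.379.

18.38 bits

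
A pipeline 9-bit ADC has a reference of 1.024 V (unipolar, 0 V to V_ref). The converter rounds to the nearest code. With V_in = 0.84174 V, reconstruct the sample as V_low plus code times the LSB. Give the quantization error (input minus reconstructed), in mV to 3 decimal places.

-0.260 mV

Step size: 1.024 V ÷ 2^9 = 2.000 mV.
(V_in − V_low)/LSB = (0.84174 − 0)/0.002 = 420.8700 → code 421 (round).
Reconstructed: 0.842 V.
V_in − V_rec = -0.00026 V = -0.260 mV.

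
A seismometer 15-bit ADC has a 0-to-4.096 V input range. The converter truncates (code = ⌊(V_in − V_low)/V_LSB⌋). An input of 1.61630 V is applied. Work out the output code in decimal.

code 12930

Full-scale span = 4.096 V; LSB = 4.096/2^15 = 125.00 µV.
Input sits at 12930.400 steps above V_low.
⌊·⌋(12930.400) = 12930.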